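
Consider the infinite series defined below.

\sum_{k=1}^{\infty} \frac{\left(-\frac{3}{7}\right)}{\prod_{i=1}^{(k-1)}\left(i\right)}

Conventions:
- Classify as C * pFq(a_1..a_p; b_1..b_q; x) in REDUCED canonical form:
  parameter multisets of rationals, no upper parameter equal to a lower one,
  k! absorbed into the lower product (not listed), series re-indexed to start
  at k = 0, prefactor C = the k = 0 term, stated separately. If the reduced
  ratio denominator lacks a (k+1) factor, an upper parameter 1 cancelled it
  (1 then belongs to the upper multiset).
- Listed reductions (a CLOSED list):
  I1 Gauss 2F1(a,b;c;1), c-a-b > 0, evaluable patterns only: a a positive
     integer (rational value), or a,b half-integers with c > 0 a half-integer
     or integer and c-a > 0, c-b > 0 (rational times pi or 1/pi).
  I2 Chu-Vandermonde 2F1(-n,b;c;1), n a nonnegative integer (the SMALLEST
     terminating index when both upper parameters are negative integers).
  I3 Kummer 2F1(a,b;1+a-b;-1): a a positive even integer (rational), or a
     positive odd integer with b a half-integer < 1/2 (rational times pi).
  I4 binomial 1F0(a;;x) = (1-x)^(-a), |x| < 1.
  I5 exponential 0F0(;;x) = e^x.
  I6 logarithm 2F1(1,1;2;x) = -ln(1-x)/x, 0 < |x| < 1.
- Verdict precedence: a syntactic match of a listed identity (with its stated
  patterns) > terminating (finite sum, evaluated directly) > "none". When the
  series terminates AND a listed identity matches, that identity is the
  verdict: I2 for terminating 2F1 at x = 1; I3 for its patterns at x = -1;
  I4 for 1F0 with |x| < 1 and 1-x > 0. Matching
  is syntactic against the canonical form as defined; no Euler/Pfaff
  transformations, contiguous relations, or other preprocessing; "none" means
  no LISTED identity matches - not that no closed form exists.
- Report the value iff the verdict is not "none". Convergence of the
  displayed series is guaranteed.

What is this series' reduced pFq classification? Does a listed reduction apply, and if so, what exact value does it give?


The series (x = 1) is 0F0: upper {-}, lower {-}, prefactor -\frac{3}{7}. Verdict: exponential (I5) matches (the 0F0 exponential series at x = 1). Its exact value is \left(-\frac{3}{7}\right) \cdot e^{1}.

The tell: t_0 = -\frac{3}{7} here, and the product of the first k integers (prefactor -3/7) is k!.
Step ratio: r(k) = 1 * 1 / [(k+1)] - rational; roots negated = parameters, x = 1, C = -\frac{3}{7}.


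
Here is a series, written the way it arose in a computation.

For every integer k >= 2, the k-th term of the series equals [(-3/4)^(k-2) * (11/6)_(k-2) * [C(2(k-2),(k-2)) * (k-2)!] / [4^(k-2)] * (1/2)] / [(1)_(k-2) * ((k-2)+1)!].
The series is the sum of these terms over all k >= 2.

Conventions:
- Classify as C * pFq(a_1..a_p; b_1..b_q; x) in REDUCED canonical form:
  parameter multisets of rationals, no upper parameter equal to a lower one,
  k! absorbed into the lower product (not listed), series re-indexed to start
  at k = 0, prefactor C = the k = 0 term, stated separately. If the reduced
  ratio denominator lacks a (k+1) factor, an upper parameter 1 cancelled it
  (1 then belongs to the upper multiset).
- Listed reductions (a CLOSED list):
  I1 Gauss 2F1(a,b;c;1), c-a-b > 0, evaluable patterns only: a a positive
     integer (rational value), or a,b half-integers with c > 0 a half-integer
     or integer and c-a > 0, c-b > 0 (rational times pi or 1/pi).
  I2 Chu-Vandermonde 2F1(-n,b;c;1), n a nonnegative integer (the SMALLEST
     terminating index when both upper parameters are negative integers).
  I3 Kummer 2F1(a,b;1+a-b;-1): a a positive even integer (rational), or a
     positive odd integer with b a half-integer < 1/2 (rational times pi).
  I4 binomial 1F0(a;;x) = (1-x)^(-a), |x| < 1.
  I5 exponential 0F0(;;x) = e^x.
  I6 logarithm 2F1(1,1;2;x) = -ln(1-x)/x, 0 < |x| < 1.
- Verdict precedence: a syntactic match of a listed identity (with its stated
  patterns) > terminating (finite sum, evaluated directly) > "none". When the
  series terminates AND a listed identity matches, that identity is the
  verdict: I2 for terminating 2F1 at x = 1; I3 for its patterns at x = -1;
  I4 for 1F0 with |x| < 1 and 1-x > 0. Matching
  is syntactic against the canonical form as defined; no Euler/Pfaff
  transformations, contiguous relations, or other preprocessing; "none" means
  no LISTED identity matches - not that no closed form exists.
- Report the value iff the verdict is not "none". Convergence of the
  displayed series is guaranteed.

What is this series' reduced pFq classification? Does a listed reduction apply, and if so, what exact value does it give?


Reduced: x = -3/4, 2F1, upper = {1/2, 11/6}, lower = {2}, C = 1/2. Verdict: none here - no I1-I6 shape fits x = -3/4 with lower {2}.

Structural cue: from the first term 1/2: (1)_k (prefactor 1/2) is k! itself.
Step ratio: r(k) = (-3/4) * (k+1/2) (k+11/6) / [(k+2) (k+1)] - rational in k. x = (-3/4); t_0 = 1/2; negate the roots.


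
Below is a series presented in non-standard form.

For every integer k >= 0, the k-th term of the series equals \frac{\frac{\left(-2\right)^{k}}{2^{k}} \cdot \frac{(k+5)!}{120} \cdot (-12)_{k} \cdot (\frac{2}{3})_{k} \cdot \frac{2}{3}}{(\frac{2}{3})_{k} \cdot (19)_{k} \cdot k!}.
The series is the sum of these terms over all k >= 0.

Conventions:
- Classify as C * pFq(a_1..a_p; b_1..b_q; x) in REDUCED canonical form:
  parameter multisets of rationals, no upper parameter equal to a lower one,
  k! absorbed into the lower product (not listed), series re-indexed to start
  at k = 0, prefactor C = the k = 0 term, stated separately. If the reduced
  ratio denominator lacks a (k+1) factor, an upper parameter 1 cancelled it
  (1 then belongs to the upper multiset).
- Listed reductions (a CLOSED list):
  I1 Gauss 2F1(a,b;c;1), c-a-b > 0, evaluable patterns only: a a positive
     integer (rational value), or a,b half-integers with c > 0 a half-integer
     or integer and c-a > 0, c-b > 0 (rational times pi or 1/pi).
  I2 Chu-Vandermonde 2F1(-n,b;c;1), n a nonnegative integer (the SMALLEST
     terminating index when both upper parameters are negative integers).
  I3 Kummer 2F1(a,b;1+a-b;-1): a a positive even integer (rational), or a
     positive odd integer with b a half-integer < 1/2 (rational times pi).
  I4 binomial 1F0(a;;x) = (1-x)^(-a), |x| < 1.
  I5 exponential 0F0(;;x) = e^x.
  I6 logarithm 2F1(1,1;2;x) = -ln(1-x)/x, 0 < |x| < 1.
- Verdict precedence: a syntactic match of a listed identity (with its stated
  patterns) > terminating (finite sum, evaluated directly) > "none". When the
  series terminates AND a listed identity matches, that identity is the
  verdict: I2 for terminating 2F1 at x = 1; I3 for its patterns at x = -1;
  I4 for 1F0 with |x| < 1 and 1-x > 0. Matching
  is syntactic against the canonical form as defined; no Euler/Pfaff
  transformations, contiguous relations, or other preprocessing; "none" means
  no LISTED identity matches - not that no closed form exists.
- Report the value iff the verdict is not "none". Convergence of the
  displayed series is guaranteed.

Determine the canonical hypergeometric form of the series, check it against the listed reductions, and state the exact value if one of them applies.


The series (x = -1) is 2F1: upper {-12, 6}, lower {19}, prefactor \frac{2}{3}. Verdict: Kummer (I3) applies (x = -1; c = 19 equals 1+a-b for upper {-12, 6}: listed pattern). Its exact value is \frac{136}{5}.

First insight: with t_0 = \frac{2}{3}, the parameter 2/3 appears in both the upper and lower lists and cancels.
Consecutive-term ratio: r(k) = -1 * (k-12) (k+6) / [(k+19) (k+1)] - rational in k, leading ratio -1; with t_0 = \frac{2}{3}, classification follows.


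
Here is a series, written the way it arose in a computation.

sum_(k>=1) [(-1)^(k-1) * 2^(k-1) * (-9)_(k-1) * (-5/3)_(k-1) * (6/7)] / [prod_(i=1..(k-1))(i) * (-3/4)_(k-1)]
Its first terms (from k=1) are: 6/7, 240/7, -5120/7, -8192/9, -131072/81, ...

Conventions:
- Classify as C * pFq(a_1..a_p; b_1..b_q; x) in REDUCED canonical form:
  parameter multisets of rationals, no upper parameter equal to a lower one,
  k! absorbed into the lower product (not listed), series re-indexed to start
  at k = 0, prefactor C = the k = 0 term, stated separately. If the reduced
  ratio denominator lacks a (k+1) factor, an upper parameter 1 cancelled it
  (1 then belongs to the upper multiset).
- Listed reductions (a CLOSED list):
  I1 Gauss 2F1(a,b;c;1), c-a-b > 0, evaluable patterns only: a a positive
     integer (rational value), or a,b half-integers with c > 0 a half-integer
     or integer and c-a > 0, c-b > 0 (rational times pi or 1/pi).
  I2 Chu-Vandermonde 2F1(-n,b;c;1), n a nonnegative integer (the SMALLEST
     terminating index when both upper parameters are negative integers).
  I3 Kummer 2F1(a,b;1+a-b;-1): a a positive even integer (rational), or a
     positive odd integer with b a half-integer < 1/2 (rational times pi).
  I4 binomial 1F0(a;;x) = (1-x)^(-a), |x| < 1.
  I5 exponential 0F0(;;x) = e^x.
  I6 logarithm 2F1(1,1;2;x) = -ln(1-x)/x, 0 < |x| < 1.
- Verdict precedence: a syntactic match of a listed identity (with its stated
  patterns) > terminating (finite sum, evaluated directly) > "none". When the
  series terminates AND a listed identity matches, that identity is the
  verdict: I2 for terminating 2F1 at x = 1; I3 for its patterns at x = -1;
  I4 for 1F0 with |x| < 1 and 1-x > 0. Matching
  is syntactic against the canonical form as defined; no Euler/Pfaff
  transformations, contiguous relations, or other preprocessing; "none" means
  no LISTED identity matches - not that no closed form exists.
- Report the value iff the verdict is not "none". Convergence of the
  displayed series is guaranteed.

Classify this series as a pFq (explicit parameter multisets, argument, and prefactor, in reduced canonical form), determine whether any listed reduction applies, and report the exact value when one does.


With C = 6/7: the canonical form is 2F1(-9, -5/3; -3/4; -2). Verdict: terminating. With -9 upstairs the series is a 10-term polynomial sum; evaluated term by term. Value: -252081084106682/23842037583.

Structural cue: from the first term 6/7: the product of the first k integers (C = 6/7) is k!.
Term ratio: r(k) = (-2) * (k-9) (k-5/3) / [(k-3/4) (k+1)] - rational; roots negated = parameters, x = (-2), C = 6/7.


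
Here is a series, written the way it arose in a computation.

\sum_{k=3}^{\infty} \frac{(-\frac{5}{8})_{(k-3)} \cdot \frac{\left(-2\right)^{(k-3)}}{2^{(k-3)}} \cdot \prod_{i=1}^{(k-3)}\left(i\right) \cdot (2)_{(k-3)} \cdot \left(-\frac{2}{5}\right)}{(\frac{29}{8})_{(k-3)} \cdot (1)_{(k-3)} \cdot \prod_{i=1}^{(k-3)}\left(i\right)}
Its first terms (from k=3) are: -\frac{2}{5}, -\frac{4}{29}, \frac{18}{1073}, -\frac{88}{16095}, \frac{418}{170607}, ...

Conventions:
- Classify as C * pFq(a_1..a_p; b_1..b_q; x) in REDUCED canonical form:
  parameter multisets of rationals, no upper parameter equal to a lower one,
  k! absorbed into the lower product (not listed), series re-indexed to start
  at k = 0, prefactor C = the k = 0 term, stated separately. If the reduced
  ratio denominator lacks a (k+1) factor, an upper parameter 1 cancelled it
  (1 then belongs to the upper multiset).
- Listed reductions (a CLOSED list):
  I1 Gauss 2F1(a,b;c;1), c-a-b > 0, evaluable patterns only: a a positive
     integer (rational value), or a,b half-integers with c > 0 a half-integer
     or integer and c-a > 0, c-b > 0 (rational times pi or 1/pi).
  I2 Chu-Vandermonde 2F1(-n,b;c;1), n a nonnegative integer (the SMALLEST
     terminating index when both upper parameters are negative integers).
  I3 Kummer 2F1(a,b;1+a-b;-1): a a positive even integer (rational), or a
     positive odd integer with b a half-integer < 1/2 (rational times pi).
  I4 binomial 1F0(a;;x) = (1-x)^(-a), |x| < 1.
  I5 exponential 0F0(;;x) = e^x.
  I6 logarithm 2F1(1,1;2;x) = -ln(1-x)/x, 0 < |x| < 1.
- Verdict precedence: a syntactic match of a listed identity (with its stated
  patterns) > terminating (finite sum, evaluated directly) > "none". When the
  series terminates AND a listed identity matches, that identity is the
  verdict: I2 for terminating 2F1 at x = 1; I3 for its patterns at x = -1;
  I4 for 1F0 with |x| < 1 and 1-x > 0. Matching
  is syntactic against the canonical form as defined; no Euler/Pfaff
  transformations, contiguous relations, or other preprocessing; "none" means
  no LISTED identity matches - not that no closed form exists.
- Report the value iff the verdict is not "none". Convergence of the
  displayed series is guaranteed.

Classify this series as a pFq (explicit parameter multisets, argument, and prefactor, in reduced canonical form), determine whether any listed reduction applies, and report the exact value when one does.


Reduced: x = -1, 2F1, upper = {-\frac{5}{8}, 2}, lower = {\frac{29}{8}}, C = -\frac{2}{5}. Verdict (x = -1): Kummer's theorem (I3) applies (x = -1; c = \frac{29}{8} equals 1+a-b for upper {-\frac{5}{8}, 2}: listed pattern). Exact value: -\frac{21}{40}.

Key observation: with t_0 = -\frac{2}{5}, the two k-th powers (C = -2/5) combine into one argument.
Consecutive-term ratio: r(k) = -1 * (k-\frac{5}{8}) (k+2) / [(k+\frac{29}{8}) (k+1)] ; factor over Q: parameters, x = -1, and C = -\frac{2}{5}.


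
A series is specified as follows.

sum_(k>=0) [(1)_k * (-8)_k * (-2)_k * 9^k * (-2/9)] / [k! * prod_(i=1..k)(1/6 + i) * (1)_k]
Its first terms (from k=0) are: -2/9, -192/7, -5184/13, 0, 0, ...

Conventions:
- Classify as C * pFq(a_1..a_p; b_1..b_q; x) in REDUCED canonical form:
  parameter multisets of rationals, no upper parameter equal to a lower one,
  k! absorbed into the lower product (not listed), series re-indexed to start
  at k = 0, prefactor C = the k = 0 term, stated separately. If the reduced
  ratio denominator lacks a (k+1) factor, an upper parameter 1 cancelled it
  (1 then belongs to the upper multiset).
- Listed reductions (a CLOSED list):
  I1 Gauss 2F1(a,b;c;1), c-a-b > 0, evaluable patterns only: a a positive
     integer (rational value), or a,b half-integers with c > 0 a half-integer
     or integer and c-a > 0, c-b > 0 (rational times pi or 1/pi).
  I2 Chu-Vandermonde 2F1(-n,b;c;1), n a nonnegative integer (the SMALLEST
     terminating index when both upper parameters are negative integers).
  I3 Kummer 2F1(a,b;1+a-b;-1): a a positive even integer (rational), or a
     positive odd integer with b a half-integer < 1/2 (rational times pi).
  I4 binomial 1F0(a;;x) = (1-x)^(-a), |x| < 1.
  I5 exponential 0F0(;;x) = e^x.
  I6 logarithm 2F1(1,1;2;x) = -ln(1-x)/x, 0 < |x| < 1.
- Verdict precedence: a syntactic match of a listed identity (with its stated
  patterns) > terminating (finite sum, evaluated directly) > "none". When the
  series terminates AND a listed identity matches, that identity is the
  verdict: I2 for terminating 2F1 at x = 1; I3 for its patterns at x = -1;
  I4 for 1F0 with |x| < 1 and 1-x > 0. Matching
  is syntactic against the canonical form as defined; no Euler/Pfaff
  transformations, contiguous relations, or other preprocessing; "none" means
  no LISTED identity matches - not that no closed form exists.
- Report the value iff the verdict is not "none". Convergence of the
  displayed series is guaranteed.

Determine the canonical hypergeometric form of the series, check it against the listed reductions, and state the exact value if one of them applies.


Key observation: t_0 = -2/9 here, and (1)_k (C = -2/9) is k! itself.
Consecutive-term ratio: r(k) = 9 * (k-8) (k-2) / [(k+7/6) (k+1)] - rational in k. x = 9; t_0 = -2/9; negate the roots.

This is -2/9 * 2F1(-8, -2; 7/6; 9) in reduced canonical form. Verdict: terminating - upper -2 stops the sum at k = 2; the 3 terms are added exactly. Value: -349238/819.


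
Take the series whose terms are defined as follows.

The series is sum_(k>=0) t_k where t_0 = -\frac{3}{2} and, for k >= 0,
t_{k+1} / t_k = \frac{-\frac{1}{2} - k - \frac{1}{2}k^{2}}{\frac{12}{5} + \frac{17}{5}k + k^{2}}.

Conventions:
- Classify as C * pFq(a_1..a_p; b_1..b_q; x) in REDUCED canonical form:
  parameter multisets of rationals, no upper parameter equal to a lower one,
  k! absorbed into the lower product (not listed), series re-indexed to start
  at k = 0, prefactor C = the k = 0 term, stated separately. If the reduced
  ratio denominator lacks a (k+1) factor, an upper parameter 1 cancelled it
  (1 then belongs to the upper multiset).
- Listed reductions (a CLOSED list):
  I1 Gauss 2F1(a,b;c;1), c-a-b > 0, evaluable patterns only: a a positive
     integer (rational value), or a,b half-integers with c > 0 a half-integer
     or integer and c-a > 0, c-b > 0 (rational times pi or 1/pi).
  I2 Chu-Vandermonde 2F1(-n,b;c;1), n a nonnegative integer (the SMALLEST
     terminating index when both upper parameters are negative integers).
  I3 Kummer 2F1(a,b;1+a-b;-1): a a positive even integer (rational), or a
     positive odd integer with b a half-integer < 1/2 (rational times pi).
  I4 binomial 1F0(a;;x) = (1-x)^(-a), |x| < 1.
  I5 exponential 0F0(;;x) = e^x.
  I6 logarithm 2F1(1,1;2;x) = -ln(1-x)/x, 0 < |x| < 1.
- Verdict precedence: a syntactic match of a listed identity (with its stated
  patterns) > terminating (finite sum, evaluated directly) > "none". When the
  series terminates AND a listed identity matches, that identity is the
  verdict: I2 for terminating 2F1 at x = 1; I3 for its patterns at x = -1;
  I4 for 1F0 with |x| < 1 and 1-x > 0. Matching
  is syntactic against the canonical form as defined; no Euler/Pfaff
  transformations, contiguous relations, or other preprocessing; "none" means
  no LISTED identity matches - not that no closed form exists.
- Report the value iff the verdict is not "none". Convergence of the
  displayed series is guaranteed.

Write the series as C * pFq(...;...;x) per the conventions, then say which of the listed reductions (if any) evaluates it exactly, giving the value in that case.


Classification (C = -\frac{3}{2}): 2F1 with upper {1, 1}, lower {\frac{12}{5}}, argument x = -\frac{1}{2}. Verdict: none - this 2F1 at x = -\frac{1}{2} matches no listed pattern, and upper {1, 1} holds no stopper.

Key observation: x = -\frac{1}{2} and roots of the ratio polynomials (C = -3/2, x = -1/2) are the negated parameters.
Term ratio: r(k) = -\frac{1}{2} * (k+1) (k+1) / [(k+\frac{12}{5}) (k+1)] - rational in k, leading ratio -\frac{1}{2}; with t_0 = -\frac{3}{2}, classification follows.


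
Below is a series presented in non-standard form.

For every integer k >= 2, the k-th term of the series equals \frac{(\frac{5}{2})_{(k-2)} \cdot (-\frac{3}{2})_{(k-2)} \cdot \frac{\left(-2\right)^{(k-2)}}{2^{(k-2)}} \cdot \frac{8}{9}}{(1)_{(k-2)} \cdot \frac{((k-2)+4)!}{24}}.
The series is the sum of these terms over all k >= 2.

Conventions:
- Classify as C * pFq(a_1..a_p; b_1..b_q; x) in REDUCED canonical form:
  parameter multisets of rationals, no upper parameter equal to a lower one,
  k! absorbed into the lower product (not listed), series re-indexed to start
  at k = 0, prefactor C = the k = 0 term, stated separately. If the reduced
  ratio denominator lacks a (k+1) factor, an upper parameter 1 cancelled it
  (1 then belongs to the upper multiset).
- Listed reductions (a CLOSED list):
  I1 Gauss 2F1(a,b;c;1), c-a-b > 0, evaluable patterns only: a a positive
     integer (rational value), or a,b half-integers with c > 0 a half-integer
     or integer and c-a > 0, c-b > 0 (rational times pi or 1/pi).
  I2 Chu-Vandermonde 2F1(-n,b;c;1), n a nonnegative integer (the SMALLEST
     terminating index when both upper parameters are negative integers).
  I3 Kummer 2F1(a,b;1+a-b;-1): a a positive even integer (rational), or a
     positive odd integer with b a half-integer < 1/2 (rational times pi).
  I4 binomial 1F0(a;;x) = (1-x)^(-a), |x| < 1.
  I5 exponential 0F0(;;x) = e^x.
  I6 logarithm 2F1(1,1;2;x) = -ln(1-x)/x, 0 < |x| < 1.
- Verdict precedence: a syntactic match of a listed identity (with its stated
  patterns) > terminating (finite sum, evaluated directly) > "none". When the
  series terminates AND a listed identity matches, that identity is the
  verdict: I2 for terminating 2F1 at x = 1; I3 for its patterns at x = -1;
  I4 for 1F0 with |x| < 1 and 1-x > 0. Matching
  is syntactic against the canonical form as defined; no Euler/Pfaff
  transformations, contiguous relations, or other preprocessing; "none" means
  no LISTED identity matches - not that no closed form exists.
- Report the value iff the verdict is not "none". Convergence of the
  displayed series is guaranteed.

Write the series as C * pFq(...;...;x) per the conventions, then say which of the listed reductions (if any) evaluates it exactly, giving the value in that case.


This is \frac{8}{9} * 2F1(-\frac{3}{2}, \frac{5}{2}; 5; -1) in reduced canonical form. Verdict: none. Every listed pattern misses the 2F1 form at -1, upper {-\frac{3}{2}, \frac{5}{2}}.

The tell: t_0 = \frac{8}{9} here, and (1)_k (C = 8/9) is k! itself.
Term ratio: r(k) = -1 * (k-\frac{3}{2}) (k+\frac{5}{2}) / [(k+5) (k+1)] - rational in k. x = -1; t_0 = \frac{8}{9}; negate the roots.


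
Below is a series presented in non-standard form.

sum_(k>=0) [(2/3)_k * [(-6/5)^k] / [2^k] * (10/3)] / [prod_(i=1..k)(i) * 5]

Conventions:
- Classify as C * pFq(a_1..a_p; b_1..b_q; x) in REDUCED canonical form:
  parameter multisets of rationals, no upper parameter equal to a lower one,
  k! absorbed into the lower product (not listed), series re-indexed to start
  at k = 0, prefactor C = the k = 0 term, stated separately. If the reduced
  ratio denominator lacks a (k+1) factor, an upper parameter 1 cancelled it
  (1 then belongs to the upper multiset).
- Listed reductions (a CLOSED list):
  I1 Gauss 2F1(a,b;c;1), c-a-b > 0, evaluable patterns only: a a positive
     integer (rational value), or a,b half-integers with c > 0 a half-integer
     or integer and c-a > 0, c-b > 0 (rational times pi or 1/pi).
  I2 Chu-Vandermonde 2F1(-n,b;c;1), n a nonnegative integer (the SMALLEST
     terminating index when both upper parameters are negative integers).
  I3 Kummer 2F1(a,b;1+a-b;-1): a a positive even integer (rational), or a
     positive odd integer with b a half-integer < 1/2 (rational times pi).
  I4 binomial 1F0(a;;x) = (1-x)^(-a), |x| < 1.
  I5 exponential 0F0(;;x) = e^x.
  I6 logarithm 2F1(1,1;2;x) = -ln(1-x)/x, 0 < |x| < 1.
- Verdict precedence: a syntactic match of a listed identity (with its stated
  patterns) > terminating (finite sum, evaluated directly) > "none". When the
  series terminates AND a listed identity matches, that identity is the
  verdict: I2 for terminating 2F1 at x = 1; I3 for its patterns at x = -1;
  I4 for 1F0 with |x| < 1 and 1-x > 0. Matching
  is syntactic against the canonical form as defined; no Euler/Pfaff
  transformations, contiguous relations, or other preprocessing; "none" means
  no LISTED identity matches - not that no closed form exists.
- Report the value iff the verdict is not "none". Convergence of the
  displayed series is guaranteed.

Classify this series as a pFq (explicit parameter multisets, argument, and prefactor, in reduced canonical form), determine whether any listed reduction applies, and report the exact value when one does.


This is 2/3 * 1F0(2/3; -; -3/5) in reduced canonical form. Verdict: binomial (I4) applies (the 1F0 binomial series: exponent -2/3, x = -3/5). Exact value: (2/3) * (8/5)^(-2/3).

The tell: with t_0 = 2/3, the product of the first k integers (prefactor 2/3) is k!.
Consecutive-term ratio: r(k) = (-3/5) * (k+2/3) / [(k+1)] - poly over poly, x = (-3/5) from leading terms; C = 2/3 at k = 0.


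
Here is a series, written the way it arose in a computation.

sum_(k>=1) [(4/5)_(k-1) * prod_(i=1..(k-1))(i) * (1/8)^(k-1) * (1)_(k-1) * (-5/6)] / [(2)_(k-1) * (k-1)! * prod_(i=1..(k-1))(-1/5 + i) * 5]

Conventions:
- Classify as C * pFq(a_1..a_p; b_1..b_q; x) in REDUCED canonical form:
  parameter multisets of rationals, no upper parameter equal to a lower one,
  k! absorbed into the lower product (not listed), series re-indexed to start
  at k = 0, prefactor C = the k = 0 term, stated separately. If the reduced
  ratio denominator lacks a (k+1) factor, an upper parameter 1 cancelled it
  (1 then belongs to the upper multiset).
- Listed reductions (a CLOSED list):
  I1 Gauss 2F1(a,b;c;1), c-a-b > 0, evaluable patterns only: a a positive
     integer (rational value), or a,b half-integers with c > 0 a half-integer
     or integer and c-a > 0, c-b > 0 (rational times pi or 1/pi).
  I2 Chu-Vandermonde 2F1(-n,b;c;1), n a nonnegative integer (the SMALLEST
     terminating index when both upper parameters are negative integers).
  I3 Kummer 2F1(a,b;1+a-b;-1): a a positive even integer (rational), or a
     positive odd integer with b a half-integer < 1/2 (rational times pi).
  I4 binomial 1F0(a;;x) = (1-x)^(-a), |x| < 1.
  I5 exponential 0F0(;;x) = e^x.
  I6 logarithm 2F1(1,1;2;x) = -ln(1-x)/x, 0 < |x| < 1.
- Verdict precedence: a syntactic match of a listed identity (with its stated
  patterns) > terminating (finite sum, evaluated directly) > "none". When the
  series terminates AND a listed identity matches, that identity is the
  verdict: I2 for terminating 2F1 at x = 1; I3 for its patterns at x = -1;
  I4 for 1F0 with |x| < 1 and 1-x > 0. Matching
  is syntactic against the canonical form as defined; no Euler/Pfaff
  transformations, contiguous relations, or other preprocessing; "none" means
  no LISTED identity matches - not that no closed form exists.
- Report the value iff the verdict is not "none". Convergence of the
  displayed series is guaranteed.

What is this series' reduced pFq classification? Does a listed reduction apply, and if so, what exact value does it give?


First insight: from the first term -1/6: the parameter 4/5 appears in both the upper and lower lists and cancels.
Consecutive-term ratio: r(k) = (1/8) * (k+1) (k+1) / [(k+2) (k+1)] ; factor over Q: parameters, x = (1/8), and C = -1/6.

Prefactor -1/6, argument 1/8: 2F1 with upper {1, 1} over lower {2}. Verdict (x = 1/8): the I6 logarithm reduction applies (the logarithm: parameters (1,1;2), x = 1/8). Exact value: (4/3) * ln(7/8).


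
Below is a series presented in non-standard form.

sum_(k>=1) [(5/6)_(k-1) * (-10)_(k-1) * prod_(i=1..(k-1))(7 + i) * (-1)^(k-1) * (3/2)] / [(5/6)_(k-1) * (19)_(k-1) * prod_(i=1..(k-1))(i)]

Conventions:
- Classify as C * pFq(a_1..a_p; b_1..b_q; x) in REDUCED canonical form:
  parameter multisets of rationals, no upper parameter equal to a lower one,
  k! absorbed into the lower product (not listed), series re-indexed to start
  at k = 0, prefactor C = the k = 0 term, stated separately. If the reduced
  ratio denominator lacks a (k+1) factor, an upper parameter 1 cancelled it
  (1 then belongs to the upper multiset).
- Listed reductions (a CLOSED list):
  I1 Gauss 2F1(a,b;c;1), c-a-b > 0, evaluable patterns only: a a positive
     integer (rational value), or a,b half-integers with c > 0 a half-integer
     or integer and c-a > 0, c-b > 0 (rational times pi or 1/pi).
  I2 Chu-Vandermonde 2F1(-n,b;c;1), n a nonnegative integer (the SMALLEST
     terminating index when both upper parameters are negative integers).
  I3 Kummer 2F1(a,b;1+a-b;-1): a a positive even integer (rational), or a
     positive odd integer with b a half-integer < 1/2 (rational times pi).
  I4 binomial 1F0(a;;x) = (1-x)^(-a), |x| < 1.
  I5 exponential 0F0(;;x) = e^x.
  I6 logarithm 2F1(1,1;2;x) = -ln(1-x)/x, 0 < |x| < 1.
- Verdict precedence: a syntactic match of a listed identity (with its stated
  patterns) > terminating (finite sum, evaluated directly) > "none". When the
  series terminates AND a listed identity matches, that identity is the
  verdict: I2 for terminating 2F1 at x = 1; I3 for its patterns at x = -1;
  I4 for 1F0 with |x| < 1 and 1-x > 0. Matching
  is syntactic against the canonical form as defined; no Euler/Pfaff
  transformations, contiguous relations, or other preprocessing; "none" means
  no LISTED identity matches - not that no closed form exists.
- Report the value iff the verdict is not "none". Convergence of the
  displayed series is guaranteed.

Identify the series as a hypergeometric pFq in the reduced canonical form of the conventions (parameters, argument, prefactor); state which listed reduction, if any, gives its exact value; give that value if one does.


This is 3/2 * 2F1(-10, 8; 19; -1) in reduced canonical form. Verdict: the Kummer evaluation I3 applies (x = -1; c = 19 equals 1+a-b for upper {-10, 8}: listed pattern). Sum: 459/7.

The tell: t_0 being 3/2, the running product (prefactor 3/2) telescopes to a rising factorial.
Ratio: r(k) = (-1) * (k-10) (k+8) / [(k+19) (k+1)] - rational; roots negated = parameters, x = (-1), C = 3/2.


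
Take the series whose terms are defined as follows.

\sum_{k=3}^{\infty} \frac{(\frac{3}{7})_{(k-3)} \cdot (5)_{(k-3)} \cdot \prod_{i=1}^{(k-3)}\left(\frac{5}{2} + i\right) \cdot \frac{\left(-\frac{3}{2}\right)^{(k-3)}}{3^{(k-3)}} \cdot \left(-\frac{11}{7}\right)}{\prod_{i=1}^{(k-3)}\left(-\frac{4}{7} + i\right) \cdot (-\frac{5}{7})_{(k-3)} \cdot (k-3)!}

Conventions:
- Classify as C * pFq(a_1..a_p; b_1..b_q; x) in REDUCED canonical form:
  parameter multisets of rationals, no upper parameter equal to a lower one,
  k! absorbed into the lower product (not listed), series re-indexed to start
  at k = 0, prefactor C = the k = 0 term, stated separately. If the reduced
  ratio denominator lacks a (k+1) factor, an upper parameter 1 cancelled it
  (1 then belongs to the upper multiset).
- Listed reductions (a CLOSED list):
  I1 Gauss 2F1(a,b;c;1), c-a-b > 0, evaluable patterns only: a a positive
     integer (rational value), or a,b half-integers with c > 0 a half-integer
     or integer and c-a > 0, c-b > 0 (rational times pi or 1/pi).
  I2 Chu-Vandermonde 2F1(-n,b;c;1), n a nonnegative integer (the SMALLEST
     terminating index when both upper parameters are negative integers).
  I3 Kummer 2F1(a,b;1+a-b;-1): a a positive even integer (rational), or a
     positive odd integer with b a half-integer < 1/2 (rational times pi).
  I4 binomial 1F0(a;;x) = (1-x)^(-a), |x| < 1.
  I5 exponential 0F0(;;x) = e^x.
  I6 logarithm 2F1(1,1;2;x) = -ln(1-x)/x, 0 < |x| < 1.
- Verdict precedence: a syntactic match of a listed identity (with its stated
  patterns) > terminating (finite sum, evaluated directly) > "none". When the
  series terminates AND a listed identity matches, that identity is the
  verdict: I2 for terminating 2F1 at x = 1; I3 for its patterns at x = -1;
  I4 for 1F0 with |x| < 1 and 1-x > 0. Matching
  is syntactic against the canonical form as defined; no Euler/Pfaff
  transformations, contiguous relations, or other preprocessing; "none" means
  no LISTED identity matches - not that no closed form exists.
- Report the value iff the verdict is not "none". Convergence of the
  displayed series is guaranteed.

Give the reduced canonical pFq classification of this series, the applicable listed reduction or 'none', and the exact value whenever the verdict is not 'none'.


The series (x = -\frac{1}{2}) is 2F1: upper {\frac{7}{2}, 5}, lower {-\frac{5}{7}}, prefactor -\frac{11}{7}. Verdict: none (x = -\frac{1}{2}): each listed identity misses the multisets {\frac{7}{2}, 5} ; {-\frac{5}{7}}.

Key observation: with t_0 = -\frac{11}{7}, the two k-th powers (prefactor -11/7) combine into one argument.
Ratio: r(k) = -\frac{1}{2} * (k+\frac{7}{2}) (k+5) / [(k-\frac{5}{7}) (k+1)] - rational; roots negated = parameters, x = -\frac{1}{2}, C = -\frac{11}{7}.


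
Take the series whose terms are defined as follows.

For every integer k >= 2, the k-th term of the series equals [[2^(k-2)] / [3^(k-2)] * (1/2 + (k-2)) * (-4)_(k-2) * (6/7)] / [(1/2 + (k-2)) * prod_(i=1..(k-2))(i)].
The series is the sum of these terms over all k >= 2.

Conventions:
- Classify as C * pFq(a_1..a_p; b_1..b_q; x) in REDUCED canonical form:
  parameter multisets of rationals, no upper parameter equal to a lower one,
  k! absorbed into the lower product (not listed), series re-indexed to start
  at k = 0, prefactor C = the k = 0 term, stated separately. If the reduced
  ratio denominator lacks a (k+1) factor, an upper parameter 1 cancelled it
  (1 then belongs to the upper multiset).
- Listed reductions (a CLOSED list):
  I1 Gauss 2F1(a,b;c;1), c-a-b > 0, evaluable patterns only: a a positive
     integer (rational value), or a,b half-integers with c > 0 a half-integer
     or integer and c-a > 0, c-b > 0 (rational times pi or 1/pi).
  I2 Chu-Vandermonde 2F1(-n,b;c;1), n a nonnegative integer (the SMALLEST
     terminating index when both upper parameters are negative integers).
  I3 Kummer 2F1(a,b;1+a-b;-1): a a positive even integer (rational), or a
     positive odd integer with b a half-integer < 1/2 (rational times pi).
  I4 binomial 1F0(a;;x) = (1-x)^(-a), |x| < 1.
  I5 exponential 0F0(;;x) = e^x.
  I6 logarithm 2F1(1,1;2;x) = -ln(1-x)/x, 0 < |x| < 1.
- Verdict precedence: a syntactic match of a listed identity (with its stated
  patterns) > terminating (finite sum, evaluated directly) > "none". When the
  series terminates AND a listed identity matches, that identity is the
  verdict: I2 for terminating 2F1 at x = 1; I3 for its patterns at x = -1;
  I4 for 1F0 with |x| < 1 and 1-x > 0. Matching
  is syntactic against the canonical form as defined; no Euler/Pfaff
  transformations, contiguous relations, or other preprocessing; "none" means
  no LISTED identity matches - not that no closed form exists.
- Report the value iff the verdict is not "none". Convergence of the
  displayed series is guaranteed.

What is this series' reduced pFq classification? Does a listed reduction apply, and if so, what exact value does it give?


Canonical form: C = 6/7 times 1F0 with upper {-4}, lower {-}, x = 2/3. Verdict: binomial (I4) applies (the 1F0 binomial series: exponent 4, x = 2/3). Exact value: 2/189.

Key step: t_0 = 6/7 here, and the two geometric factors (prefactor 6/7) combine into one argument.
Adjacent-term ratio: r(k) = (2/3) * (k-4) / [(k+1)] - rational; roots negated = parameters, x = (2/3), C = 6/7.


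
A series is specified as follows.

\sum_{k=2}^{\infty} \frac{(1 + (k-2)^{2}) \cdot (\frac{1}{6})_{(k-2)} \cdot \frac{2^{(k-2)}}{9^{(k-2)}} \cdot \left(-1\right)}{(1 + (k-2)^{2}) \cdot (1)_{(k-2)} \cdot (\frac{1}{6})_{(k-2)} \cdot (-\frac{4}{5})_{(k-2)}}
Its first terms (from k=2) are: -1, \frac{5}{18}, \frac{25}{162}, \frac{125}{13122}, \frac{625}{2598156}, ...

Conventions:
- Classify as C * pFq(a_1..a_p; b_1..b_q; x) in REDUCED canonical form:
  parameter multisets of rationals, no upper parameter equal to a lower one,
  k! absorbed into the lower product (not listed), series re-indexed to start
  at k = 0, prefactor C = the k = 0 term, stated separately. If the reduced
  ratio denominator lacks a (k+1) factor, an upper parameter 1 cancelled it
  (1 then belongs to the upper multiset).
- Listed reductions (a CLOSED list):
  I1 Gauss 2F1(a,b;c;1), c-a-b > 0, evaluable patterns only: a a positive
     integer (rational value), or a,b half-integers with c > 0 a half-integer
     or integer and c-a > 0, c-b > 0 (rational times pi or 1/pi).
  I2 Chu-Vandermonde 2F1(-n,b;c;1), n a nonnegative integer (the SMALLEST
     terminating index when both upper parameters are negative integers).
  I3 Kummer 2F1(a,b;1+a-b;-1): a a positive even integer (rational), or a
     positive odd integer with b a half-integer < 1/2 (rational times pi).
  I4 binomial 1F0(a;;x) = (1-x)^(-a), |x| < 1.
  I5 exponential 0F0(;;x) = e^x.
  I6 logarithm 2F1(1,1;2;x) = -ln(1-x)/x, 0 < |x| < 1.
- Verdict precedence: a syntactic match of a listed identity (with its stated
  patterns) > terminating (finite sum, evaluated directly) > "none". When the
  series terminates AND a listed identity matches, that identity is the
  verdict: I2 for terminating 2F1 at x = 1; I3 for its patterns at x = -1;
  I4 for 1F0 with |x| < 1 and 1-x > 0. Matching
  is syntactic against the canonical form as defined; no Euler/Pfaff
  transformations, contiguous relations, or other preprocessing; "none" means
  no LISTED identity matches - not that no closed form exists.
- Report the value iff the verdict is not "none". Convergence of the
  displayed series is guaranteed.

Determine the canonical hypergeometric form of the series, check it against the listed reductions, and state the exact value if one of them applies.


Reduced: x = \frac{2}{9}, 0F1, upper = {-}, lower = {-\frac{4}{5}}, C = -1. Verdict: no listed reduction: x = \frac{2}{9} and upper {-} fail every I1-I6 pattern.

The tell: t_0 being -1, striking the common factor k^2 + 1 reduces the term (prefactor -1).
Term ratio: r(k) = \frac{2}{9} * 1 / [(k-\frac{4}{5}) (k+1)] - rational in k. x = \frac{2}{9}; t_0 = -1; negate the roots.


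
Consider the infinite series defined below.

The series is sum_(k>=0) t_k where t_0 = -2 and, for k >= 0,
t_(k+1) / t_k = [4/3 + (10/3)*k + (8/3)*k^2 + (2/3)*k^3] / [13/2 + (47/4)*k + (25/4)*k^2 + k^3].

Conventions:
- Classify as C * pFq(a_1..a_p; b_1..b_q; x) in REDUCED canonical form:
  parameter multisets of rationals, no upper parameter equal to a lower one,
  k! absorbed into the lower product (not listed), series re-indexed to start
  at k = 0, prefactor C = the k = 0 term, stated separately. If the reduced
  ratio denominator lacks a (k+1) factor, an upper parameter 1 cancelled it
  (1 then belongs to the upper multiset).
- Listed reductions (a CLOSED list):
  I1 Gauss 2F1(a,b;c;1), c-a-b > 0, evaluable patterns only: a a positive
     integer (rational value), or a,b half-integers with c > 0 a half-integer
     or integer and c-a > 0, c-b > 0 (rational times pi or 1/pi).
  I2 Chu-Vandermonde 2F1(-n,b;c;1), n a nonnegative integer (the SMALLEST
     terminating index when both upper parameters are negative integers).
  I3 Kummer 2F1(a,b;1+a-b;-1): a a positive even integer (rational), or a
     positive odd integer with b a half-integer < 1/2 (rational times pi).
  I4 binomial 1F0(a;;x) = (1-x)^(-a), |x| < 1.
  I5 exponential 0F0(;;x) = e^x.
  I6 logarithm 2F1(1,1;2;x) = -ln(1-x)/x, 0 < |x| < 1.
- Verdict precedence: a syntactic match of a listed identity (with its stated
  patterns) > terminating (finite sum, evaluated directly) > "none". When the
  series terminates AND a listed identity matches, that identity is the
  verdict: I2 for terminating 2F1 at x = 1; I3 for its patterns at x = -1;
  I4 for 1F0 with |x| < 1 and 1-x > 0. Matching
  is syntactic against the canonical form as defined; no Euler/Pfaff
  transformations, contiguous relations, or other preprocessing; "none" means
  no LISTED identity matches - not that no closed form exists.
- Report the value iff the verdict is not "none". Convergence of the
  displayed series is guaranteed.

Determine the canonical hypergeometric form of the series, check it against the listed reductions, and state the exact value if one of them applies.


First insight: from the first term -2: the parameter 2 appears in both the upper and lower lists and cancels.
Step ratio: r(k) = (2/3) * (k+1) (k+1) / [(k+13/4) (k+1)] - rational in k, leading ratio (2/3); with t_0 = -2, classification follows.

The series (x = 2/3) is 2F1: upper {1, 1}, lower {13/4}, prefactor -2. Verdict: none (x = 2/3): each listed identity misses the multisets {1, 1} ; {13/4}.


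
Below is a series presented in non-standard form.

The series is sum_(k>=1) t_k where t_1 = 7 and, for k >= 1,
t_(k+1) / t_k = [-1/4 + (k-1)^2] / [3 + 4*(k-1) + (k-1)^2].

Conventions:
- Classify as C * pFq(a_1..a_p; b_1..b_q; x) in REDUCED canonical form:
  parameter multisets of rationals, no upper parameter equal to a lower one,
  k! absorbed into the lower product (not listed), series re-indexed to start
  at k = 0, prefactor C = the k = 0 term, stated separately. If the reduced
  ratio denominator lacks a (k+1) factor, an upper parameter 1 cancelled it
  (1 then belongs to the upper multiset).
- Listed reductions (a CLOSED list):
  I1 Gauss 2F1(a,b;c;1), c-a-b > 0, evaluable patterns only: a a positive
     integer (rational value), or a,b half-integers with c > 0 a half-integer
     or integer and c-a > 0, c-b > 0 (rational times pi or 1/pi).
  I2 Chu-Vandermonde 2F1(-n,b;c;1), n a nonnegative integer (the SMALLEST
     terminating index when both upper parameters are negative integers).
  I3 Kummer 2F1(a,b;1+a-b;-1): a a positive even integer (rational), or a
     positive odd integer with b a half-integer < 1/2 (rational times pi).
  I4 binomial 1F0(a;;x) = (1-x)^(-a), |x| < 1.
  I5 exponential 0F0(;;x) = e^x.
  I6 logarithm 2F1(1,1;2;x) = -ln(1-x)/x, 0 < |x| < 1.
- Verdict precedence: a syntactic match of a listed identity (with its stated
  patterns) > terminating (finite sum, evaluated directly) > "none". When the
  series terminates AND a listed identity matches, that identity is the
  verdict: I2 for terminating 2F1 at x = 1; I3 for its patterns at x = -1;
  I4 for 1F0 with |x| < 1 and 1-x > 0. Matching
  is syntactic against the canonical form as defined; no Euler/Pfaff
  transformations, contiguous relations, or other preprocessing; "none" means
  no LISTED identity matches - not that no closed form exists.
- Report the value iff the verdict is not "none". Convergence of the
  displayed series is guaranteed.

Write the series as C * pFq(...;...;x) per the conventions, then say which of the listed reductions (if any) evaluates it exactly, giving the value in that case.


With C = 7: the canonical form is 2F1(-1/2, 1/2; 3; 1). Verdict (x = 1): Gauss's theorem I1 (half-integer case) applies (x = 1; upper {-1/2, 1/2} half-integers, c = 3 in the evaluable pattern). Value: (896/45) / pi.

Key observation: t_0 being 7, the expanded ratio factors over Q; prefactor 7, roots give parameters.
Step ratio: r(k) = 1 * (k-1/2) (k+1/2) / [(k+3) (k+1)] ; factor over Q: parameters, x = 1, and C = 7.
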